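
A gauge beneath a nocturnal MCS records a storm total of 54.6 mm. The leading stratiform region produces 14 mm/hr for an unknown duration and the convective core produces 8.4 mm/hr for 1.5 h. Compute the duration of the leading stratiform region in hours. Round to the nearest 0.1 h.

Known phases: 8.4 × 1.5 = 12.6 mm.
Remaining depth = 54.6 − 12.6 = 42 mm.
Duration = 42 / 14 = 3.0 h.

duration ≈ 3.0 h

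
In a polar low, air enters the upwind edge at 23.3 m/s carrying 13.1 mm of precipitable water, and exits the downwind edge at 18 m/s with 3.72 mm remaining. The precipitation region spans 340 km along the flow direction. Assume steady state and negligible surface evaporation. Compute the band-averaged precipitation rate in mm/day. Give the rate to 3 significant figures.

Column moisture flux per unit crosswind length is F = V × PW.
Inflow: F_in = 23.3 × 13.1 = 305.23 mm·m/s
Outflow: F_out = 18 × 3.72 = 66.96 mm·m/s
Steady-state rate R = (F_in − F_out)/L = (305.23 − 66.96) / 340000 m = 7.008e-04 mm/s.
R = 7.008e-04 × 3600 × 24 = 60.5 mm/day.

R ≈ 60.5 mm/day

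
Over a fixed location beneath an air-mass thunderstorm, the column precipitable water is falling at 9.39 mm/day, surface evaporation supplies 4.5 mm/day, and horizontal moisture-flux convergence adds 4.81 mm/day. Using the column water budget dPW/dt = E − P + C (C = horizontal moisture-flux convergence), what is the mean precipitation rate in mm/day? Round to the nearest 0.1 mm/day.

P ≈ 18.7 mm/day

dPW/dt = -9.39 mm/day.
P = E + C − dPW/dt = 4.5 + (4.81) − (-9.39) = 18.7 mm/day.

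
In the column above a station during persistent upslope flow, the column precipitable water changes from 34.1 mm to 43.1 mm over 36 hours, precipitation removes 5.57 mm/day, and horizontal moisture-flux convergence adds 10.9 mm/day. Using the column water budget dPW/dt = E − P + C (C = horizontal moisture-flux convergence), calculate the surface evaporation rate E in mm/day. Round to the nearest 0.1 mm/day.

E ≈ 0.7 mm/day

dPW/dt = (43.1 − 34.1) mm / (36/24 day) = +6.000 mm/day.
E = dPW/dt + P − C = (+6.000) + 5.57 − (10.9) = 0.7 mm/day.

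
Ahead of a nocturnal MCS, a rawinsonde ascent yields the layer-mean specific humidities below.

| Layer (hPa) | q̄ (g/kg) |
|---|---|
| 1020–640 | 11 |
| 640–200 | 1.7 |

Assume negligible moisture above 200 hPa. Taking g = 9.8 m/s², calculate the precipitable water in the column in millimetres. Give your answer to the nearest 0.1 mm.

PW ≈ 50.3 mm

Precipitable water is the column-integrated vapour mass per unit area: PW = (1/g) Σ q̄ Δp, with q in kg/kg and Δp in Pa (1 kg/m² of water = 1 mm).
Layer 1020–640 hPa: Δp = 380 hPa = 38000 Pa, q̄ = 0.011 kg/kg → 0.011 × 38000 / 9.8 = 42.65 mm
Layer 640–200 hPa: Δp = 440 hPa = 44000 Pa, q̄ = 0.0017 kg/kg → 0.0017 × 44000 / 9.8 = 7.63 mm
PW = 42.65 + 7.63 = 50.28 ≈ 50.3 mm.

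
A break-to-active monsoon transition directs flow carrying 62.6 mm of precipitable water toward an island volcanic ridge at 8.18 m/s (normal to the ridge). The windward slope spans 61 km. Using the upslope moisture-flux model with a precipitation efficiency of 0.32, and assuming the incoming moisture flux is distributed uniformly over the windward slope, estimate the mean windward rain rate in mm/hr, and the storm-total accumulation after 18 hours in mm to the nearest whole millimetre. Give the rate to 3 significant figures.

R ≈ 9.67 mm/hr; total ≈ 174 mm

Incoming column moisture flux per unit ridge length: F = V × PW = 8.18 × 62.6 = 512.068 mm·m/s.
Spread over the 61 km slope with efficiency ε = 0.32: R = ε·F/W = 0.32 × 512.068 / 61000 m = 2.686e-03 mm/s.
R = 2.686e-03 × 3600 = 9.67 mm/hr.
Over 18 h: total = 9.67 × 18 = 174.06 ≈ 174 mm.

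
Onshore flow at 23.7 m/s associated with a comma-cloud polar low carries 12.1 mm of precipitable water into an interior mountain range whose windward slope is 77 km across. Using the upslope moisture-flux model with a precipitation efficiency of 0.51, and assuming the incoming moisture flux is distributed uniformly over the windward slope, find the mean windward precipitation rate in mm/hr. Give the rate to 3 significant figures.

R ≈ 6.84 mm/hr

Incoming column moisture flux per unit ridge length: F = V × PW = 23.7 × 12.1 = 286.77 mm·m/s.
Spread over the 77 km slope with efficiency ε = 0.51: R = ε·F/W = 0.51 × 286.77 / 77000 m = 1.899e-03 mm/s.
R = 1.899e-03 × 3600 = 6.84 mm/hr.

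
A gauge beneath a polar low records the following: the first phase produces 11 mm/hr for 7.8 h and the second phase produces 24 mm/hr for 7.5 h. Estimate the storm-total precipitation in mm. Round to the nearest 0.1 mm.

total ≈ 265.8 mm

Total = Σ Rᵢ Δtᵢ = 11 × 7.8 + 24 × 7.5
      = 85.8 + 180 = 265.8 mm.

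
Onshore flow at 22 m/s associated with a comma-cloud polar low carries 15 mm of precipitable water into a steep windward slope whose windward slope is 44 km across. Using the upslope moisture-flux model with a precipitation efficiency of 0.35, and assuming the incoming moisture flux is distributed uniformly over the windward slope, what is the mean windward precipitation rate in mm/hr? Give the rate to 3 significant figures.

R ≈ 9.45 mm/hr

Incoming column moisture flux per unit ridge length: F = V × PW = 22 × 15 = 330 mm·m/s.
Spread over the 44 km slope with efficiency ε = 0.35: R = ε·F/W = 0.35 × 330 / 44000 m = 2.625e-03 mm/s.
R = 2.625e-03 × 3600 = 9.45 mm/hr.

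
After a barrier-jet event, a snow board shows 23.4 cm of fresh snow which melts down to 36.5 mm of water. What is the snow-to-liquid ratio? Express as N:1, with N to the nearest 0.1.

Ratio = snow depth / SWE = 234 mm / 36.5 mm = 6.4, i.e. 6.4:1.

ratio ≈ 6.4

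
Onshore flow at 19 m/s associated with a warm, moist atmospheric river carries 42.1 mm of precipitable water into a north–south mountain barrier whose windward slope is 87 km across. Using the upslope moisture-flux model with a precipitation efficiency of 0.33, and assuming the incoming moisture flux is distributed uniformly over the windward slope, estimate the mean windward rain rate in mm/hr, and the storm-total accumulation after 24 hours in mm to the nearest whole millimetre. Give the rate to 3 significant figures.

Incoming column moisture flux per unit ridge length: F = V × PW = 19 × 42.1 = 799.9 mm·m/s.
Spread over the 87 km slope with efficiency ε = 0.33: R = ε·F/W = 0.33 × 799.9 / 87000 m = 3.034e-03 mm/s.
R = 3.034e-03 × 3600 = 10.9 mm/hr.
Over 24 h: total = 10.9 × 24 = 261.6 ≈ 262 mm.

R ≈ 10.9 mm/hr; total ≈ 262 mm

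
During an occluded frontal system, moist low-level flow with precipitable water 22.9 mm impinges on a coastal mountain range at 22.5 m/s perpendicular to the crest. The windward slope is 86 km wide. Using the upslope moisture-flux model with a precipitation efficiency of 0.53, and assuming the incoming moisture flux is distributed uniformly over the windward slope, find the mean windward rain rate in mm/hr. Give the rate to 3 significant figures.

Incoming column moisture flux per unit ridge length: F = V × PW = 22.5 × 22.9 = 515.25 mm·m/s.
Spread over the 86 km slope with efficiency ε = 0.53: R = ε·F/W = 0.53 × 515.25 / 86000 m = 3.175e-03 mm/s.
R = 3.175e-03 × 3600 = 11.4 mm/hr.

R ≈ 11.4 mm/hr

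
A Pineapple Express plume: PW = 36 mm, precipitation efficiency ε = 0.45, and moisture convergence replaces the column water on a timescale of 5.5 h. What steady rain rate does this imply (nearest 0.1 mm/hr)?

Each overturning extracts ε × PW = 0.45 × 36 = 16.2 mm.
Rate = ε·PW / τ = 16.2 / 5.5 h = 2.9 mm/hr.

R ≈ 2.9 mm/hr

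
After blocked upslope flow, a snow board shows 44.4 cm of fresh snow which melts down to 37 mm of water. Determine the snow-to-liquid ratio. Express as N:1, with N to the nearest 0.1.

ratio ≈ 12.0

Ratio = snow depth / SWE = 444 mm / 37 mm = 12.0, i.e. 12.0:1.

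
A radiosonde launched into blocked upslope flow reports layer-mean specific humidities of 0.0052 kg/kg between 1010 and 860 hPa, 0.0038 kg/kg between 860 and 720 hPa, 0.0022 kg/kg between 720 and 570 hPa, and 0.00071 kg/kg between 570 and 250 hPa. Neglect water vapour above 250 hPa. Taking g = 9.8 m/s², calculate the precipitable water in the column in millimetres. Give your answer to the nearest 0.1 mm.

Precipitable water is the column-integrated vapour mass per unit area: PW = (1/g) Σ q̄ Δp, with q in kg/kg and Δp in Pa (1 kg/m² of water = 1 mm).
Layer 1010–860 hPa: Δp = 150 hPa = 15000 Pa, q̄ = 0.0052 kg/kg → 0.0052 × 15000 / 9.8 = 7.96 mm
Layer 860–720 hPa: Δp = 140 hPa = 14000 Pa, q̄ = 0.0038 kg/kg → 0.0038 × 14000 / 9.8 = 5.43 mm
Layer 720–570 hPa: Δp = 150 hPa = 15000 Pa, q̄ = 0.0022 kg/kg → 0.0022 × 15000 / 9.8 = 3.37 mm
Layer 570–250 hPa: Δp = 320 hPa = 32000 Pa, q̄ = 0.00071 kg/kg → 0.00071 × 32000 / 9.8 = 2.32 mm
PW = 7.96 + 5.43 + 3.37 + 2.32 = 19.08 ≈ 19.1 mm.

PW ≈ 19.1 mm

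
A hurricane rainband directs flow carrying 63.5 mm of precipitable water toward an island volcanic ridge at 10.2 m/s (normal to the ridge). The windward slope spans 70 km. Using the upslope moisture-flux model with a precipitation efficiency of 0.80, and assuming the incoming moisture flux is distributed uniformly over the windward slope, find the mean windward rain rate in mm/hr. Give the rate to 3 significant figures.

Incoming column moisture flux per unit ridge length: F = V × PW = 10.2 × 63.5 = 647.7 mm·m/s.
Spread over the 70 km slope with efficiency ε = 0.80: R = ε·F/W = 0.80 × 647.7 / 70000 m = 7.402e-03 mm/s.
R = 7.402e-03 × 3600 = 26.6 mm/hr.

R ≈ 26.6 mm/hr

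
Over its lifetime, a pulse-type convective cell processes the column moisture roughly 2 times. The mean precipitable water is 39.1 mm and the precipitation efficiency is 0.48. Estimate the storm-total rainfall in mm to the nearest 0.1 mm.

Each cycle deposits ε × PW = 0.48 × 39.1 = 18.768 mm.
Over 2 cycles: 2 × 18.768 = 37.5 mm.

rainfall ≈ 37.5 mm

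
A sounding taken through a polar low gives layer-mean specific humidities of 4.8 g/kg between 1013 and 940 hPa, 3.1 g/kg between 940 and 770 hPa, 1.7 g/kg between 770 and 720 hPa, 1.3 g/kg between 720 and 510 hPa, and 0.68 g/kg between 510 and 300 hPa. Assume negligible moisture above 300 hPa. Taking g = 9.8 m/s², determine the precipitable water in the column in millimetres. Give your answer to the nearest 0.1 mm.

Precipitable water is the column-integrated vapour mass per unit area: PW = (1/g) Σ q̄ Δp, with q in kg/kg and Δp in Pa (1 kg/m² of water = 1 mm).
Layer 1013–940 hPa: Δp = 73 hPa = 7300 Pa, q̄ = 0.0048 kg/kg → 0.0048 × 7300 / 9.8 = 3.58 mm
Layer 940–770 hPa: Δp = 170 hPa = 17000 Pa, q̄ = 0.0031 kg/kg → 0.0031 × 17000 / 9.8 = 5.38 mm
Layer 770–720 hPa: Δp = 50 hPa = 5000 Pa, q̄ = 0.0017 kg/kg → 0.0017 × 5000 / 9.8 = 0.87 mm
Layer 720–510 hPa: Δp = 210 hPa = 21000 Pa, q̄ = 0.0013 kg/kg → 0.0013 × 21000 / 9.8 = 2.79 mm
Layer 510–300 hPa: Δp = 210 hPa = 21000 Pa, q̄ = 0.00068 kg/kg → 0.00068 × 21000 / 9.8 = 1.46 mm
PW = 3.58 + 5.38 + 0.87 + 2.79 + 1.46 = 14.08 ≈ 14.1 mm.

PW ≈ 14.1 mm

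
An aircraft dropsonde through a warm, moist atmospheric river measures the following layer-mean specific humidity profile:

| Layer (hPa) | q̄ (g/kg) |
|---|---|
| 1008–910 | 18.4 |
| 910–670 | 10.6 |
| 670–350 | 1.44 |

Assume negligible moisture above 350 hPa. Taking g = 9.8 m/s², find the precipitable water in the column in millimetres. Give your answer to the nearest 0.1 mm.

Precipitable water is the column-integrated vapour mass per unit area: PW = (1/g) Σ q̄ Δp, with q in kg/kg and Δp in Pa (1 kg/m² of water = 1 mm).
Layer 1008–910 hPa: Δp = 98 hPa = 9800 Pa, q̄ = 0.0184 kg/kg → 0.0184 × 9800 / 9.8 = 18.40 mm
Layer 910–670 hPa: Δp = 240 hPa = 24000 Pa, q̄ = 0.0106 kg/kg → 0.0106 × 24000 / 9.8 = 25.96 mm
Layer 670–350 hPa: Δp = 320 hPa = 32000 Pa, q̄ = 0.00144 kg/kg → 0.00144 × 32000 / 9.8 = 4.70 mm
PW = 18.40 + 25.96 + 4.70 = 49.06 ≈ 49.1 mm.

PW ≈ 49.1 mm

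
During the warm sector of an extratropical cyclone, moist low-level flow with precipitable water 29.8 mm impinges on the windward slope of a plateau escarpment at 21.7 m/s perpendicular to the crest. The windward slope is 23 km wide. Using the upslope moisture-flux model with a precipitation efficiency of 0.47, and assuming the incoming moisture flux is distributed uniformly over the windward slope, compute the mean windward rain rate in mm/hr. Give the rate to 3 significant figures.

Incoming column moisture flux per unit ridge length: F = V × PW = 21.7 × 29.8 = 646.66 mm·m/s.
Spread over the 23 km slope with efficiency ε = 0.47: R = ε·F/W = 0.47 × 646.66 / 23000 m = 1.321e-02 mm/s.
R = 1.321e-02 × 3600 = 47.6 mm/hr.

R ≈ 47.6 mm/hr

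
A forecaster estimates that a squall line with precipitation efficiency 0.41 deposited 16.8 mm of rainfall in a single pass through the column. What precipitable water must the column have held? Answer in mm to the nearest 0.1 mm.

PW ≈ 41.0 mm

PW = rainfall / ε = 16.8 / 0.41 = 41.0 mm.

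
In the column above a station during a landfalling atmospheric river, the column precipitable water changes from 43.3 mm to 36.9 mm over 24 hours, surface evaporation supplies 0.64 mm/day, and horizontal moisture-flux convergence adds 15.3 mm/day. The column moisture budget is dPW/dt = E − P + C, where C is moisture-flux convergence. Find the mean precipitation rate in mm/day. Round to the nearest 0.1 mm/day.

P ≈ 22.3 mm/day

dPW/dt = (36.9 − 43.3) mm / (24/24 day) = -6.400 mm/day.
P = E + C − dPW/dt = 0.64 + (15.3) − (-6.400) = 22.3 mm/day.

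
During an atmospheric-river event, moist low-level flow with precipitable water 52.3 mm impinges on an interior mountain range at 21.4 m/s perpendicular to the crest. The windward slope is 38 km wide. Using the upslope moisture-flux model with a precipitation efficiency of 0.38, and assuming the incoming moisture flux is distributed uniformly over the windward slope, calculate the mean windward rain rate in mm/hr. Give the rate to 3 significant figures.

Incoming column moisture flux per unit ridge length: F = V × PW = 21.4 × 52.3 = 1119.22 mm·m/s.
Spread over the 38 km slope with efficiency ε = 0.38: R = ε·F/W = 0.38 × 1119.22 / 38000 m = 1.119e-02 mm/s.
R = 1.119e-02 × 3600 = 40.3 mm/hr.

R ≈ 40.3 mm/hr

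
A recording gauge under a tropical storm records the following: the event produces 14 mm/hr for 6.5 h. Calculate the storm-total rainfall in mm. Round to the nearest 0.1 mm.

Total = Σ Rᵢ Δtᵢ = 14 × 6.5
      = 91 = 91.0 mm.

total ≈ 91.0 mm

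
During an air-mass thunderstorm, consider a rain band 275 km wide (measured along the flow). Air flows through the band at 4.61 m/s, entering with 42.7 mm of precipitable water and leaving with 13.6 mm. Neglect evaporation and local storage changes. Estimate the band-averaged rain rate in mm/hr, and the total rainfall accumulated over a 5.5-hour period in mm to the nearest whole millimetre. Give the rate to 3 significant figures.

Column moisture flux per unit crosswind length is F = V × PW.
Inflow: F_in = 4.61 × 42.7 = 196.847 mm·m/s
Outflow: F_out = 4.61 × 13.6 = 62.696 mm·m/s
Steady-state rate R = (F_in − F_out)/L = (196.847 − 62.696) / 275000 m = 4.878e-04 mm/s.
R = 4.878e-04 × 3600 = 1.76 mm/hr.
Over 5.5 h: total = 1.76 × 5.5 = 9.68 ≈ 10 mm.

R ≈ 1.76 mm/hr; total ≈ 10 mm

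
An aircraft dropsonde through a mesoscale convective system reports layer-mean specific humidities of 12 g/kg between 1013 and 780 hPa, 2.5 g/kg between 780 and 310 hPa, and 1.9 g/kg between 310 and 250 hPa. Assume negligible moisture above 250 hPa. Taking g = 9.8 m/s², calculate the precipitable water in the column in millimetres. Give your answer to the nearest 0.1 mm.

Precipitable water is the column-integrated vapour mass per unit area: PW = (1/g) Σ q̄ Δp, with q in kg/kg and Δp in Pa (1 kg/m² of water = 1 mm).
Layer 1013–780 hPa: Δp = 233 hPa = 23300 Pa, q̄ = 0.012 kg/kg → 0.012 × 23300 / 9.8 = 28.53 mm
Layer 780–310 hPa: Δp = 470 hPa = 47000 Pa, q̄ = 0.0025 kg/kg → 0.0025 × 47000 / 9.8 = 11.99 mm
Layer 310–250 hPa: Δp = 60 hPa = 6000 Pa, q̄ = 0.0019 kg/kg → 0.0019 × 6000 / 9.8 = 1.16 mm
PW = 28.53 + 11.99 + 1.16 = 41.68 ≈ 41.7 mm.

PW ≈ 41.7 mm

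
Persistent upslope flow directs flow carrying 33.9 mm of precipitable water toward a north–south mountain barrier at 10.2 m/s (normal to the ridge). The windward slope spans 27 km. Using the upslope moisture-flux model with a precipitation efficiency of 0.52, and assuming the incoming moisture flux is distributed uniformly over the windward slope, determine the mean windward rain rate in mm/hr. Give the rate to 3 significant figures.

Incoming column moisture flux per unit ridge length: F = V × PW = 10.2 × 33.9 = 345.78 mm·m/s.
Spread over the 27 km slope with efficiency ε = 0.52: R = ε·F/W = 0.52 × 345.78 / 27000 m = 6.659e-03 mm/s.
R = 6.659e-03 × 3600 = 24.0 mm/hr.

R ≈ 24.0 mm/hr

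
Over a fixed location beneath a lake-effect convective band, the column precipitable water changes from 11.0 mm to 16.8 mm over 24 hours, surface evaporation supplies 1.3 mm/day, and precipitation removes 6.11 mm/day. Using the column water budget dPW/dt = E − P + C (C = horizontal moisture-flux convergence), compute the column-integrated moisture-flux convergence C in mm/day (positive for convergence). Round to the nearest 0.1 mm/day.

dPW/dt = (16.8 − 11.0) mm / (24/24 day) = +5.800 mm/day.
C = dPW/dt − E + P = (+5.800) − 1.3 + 6.11 = 10.6 mm/day.

C ≈ 10.6 mm/day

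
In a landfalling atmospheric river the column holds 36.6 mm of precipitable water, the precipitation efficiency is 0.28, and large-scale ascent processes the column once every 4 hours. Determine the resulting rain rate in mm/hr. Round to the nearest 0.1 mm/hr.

R ≈ 2.6 mm/hr

Each overturning extracts ε × PW = 0.28 × 36.6 = 10.248 mm.
Rate = ε·PW / τ = 10.248 / 4 h = 2.6 mm/hr.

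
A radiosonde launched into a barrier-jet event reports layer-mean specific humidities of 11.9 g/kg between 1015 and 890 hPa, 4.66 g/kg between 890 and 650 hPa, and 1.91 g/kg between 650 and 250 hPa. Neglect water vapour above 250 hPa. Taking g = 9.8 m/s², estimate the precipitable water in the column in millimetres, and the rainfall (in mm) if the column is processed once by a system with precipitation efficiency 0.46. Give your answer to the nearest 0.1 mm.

PW ≈ 34.4 mm; rainfall ≈ 15.8 mm

Precipitable water is the column-integrated vapour mass per unit area: PW = (1/g) Σ q̄ Δp, with q in kg/kg and Δp in Pa (1 kg/m² of water = 1 mm).
Layer 1015–890 hPa: Δp = 125 hPa = 12500 Pa, q̄ = 0.0119 kg/kg → 0.0119 × 12500 / 9.8 = 15.18 mm
Layer 890–650 hPa: Δp = 240 hPa = 24000 Pa, q̄ = 0.00466 kg/kg → 0.00466 × 24000 / 9.8 = 11.41 mm
Layer 650–250 hPa: Δp = 400 hPa = 40000 Pa, q̄ = 0.00191 kg/kg → 0.00191 × 40000 / 9.8 = 7.80 mm
PW = 15.18 + 11.41 + 7.80 = 34.39 ≈ 34.4 mm.
Rainfall = ε × PW = 0.46 × 34.4 = 15.8 mm.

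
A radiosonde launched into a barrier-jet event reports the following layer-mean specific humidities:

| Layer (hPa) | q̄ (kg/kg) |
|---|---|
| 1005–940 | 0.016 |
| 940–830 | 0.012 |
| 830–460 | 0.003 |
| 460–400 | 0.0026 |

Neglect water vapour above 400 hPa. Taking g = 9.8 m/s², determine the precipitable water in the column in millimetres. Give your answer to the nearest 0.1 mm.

PW ≈ 37.0 mm

Precipitable water is the column-integrated vapour mass per unit area: PW = (1/g) Σ q̄ Δp, with q in kg/kg and Δp in Pa (1 kg/m² of water = 1 mm).
Layer 1005–940 hPa: Δp = 65 hPa = 6500 Pa, q̄ = 0.016 kg/kg → 0.016 × 6500 / 9.8 = 10.61 mm
Layer 940–830 hPa: Δp = 110 hPa = 11000 Pa, q̄ = 0.012 kg/kg → 0.012 × 11000 / 9.8 = 13.47 mm
Layer 830–460 hPa: Δp = 370 hPa = 37000 Pa, q̄ = 0.003 kg/kg → 0.003 × 37000 / 9.8 = 11.33 mm
Layer 460–400 hPa: Δp = 60 hPa = 6000 Pa, q̄ = 0.0026 kg/kg → 0.0026 × 6000 / 9.8 = 1.59 mm
PW = 10.61 + 13.47 + 11.33 + 1.59 = 37.00 ≈ 37.0 mm.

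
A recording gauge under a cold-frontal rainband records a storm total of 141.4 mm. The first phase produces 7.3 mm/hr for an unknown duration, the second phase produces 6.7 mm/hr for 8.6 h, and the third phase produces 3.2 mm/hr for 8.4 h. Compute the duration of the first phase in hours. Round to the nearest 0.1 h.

duration ≈ 7.8 h

Known phases: 6.7 × 8.6 + 3.2 × 8.4 = 57.62 + 26.88 = 84.5 mm.
Remaining depth = 141.4 − 84.5 = 56.9 mm.
Duration = 56.9 / 7.3 = 7.8 h.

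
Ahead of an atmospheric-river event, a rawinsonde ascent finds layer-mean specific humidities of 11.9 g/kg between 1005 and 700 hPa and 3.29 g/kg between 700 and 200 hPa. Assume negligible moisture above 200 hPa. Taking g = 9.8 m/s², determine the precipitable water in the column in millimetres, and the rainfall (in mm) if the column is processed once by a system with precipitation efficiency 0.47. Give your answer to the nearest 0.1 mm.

PW ≈ 53.8 mm; rainfall ≈ 25.3 mm

Precipitable water is the column-integrated vapour mass per unit area: PW = (1/g) Σ q̄ Δp, with q in kg/kg and Δp in Pa (1 kg/m² of water = 1 mm).
Layer 1005–700 hPa: Δp = 305 hPa = 30500 Pa, q̄ = 0.0119 kg/kg → 0.0119 × 30500 / 9.8 = 37.04 mm
Layer 700–200 hPa: Δp = 500 hPa = 50000 Pa, q̄ = 0.00329 kg/kg → 0.00329 × 50000 / 9.8 = 16.79 mm
PW = 37.04 + 16.79 = 53.83 ≈ 53.8 mm.
Rainfall = ε × PW = 0.47 × 53.8 = 25.3 mm.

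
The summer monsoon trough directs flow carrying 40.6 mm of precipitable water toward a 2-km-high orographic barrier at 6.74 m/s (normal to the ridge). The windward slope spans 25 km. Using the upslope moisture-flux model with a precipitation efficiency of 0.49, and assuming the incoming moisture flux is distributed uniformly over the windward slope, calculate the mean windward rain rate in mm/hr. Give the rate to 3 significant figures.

R ≈ 19.3 mm/hr

Incoming column moisture flux per unit ridge length: F = V × PW = 6.74 × 40.6 = 273.644 mm·m/s.
Spread over the 25 km slope with efficiency ε = 0.49: R = ε·F/W = 0.49 × 273.644 / 25000 m = 5.363e-03 mm/s.
R = 5.363e-03 × 3600 = 19.3 mm/hr.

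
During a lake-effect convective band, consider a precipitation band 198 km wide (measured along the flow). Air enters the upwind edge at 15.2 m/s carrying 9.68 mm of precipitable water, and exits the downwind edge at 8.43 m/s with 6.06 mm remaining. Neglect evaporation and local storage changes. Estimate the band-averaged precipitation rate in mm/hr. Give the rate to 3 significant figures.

R ≈ 1.75 mm/hr

Column moisture flux per unit crosswind length is F = V × PW.
Inflow: F_in = 15.2 × 9.68 = 147.136 mm·m/s
Outflow: F_out = 8.43 × 6.06 = 51.0858 mm·m/s
Steady-state rate R = (F_in − F_out)/L = (147.136 − 51.0858) / 198000 m = 4.851e-04 mm/s.
R = 4.851e-04 × 3600 = 1.75 mm/hr.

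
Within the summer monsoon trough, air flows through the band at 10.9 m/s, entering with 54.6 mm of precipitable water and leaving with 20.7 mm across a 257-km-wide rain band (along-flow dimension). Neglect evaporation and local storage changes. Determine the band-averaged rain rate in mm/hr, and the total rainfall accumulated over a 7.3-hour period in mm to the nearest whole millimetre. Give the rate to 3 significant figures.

R ≈ 5.18 mm/hr; total ≈ 38 mm

Column moisture flux per unit crosswind length is F = V × PW.
Inflow: F_in = 10.9 × 54.6 = 595.14 mm·m/s
Outflow: F_out = 10.9 × 20.7 = 225.63 mm·m/s
Steady-state rate R = (F_in − F_out)/L = (595.14 − 225.63) / 257000 m = 1.438e-03 mm/s.
R = 1.438e-03 × 3600 = 5.18 mm/hr.
Over 7.3 h: total = 5.18 × 7.3 = 37.814 ≈ 38 mm.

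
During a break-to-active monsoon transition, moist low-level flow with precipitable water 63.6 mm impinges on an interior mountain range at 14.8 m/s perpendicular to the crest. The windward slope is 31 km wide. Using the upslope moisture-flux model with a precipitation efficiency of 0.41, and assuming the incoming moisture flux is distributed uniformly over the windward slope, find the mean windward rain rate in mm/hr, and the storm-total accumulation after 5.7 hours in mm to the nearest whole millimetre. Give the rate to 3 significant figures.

R ≈ 44.8 mm/hr; total ≈ 255 mm

Incoming column moisture flux per unit ridge length: F = V × PW = 14.8 × 63.6 = 941.28 mm·m/s.
Spread over the 31 km slope with efficiency ε = 0.41: R = ε·F/W = 0.41 × 941.28 / 31000 m = 1.245e-02 mm/s.
R = 1.245e-02 × 3600 = 44.8 mm/hr.
Over 5.7 h: total = 44.8 × 5.7 = 255.36 ≈ 255 mm.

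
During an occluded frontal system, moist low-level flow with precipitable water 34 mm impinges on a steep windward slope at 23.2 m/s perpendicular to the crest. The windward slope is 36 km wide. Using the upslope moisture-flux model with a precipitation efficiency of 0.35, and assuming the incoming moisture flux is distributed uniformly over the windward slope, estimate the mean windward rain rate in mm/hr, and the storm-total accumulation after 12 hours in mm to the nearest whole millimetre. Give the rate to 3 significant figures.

R ≈ 27.6 mm/hr; total ≈ 331 mm

Incoming column moisture flux per unit ridge length: F = V × PW = 23.2 × 34 = 788.8 mm·m/s.
Spread over the 36 km slope with efficiency ε = 0.35: R = ε·F/W = 0.35 × 788.8 / 36000 m = 7.669e-03 mm/s.
R = 7.669e-03 × 3600 = 27.6 mm/hr.
Over 12 h: total = 27.6 × 12 = 331.2 ≈ 331 mm.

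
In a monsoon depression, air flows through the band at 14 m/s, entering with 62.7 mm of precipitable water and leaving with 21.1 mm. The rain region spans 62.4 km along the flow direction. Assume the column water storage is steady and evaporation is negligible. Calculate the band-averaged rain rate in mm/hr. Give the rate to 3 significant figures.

Column moisture flux per unit crosswind length is F = V × PW.
Inflow: F_in = 14 × 62.7 = 877.8 mm·m/s
Outflow: F_out = 14 × 21.1 = 295.4 mm·m/s
Steady-state rate R = (F_in − F_out)/L = (877.8 − 295.4) / 62400 m = 9.333e-03 mm/s.
R = 9.333e-03 × 3600 = 33.6 mm/hr.

R ≈ 33.6 mm/hr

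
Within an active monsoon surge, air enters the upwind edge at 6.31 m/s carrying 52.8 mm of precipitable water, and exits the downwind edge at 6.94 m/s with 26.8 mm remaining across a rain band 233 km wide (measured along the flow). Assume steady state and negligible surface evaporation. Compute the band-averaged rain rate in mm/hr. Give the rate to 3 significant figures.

Column moisture flux per unit crosswind length is F = V × PW.
Inflow: F_in = 6.31 × 52.8 = 333.168 mm·m/s
Outflow: F_out = 6.94 × 26.8 = 185.992 mm·m/s
Steady-state rate R = (F_in − F_out)/L = (333.168 − 185.992) / 233000 m = 6.317e-04 mm/s.
R = 6.317e-04 × 3600 = 2.27 mm/hr.

R ≈ 2.27 mm/hr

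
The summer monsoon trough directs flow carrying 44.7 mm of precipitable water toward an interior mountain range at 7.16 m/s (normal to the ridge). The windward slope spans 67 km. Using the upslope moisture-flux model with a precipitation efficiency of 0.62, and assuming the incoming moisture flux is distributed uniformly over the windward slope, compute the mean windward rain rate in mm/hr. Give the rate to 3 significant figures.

R ≈ 10.7 mm/hr

Incoming column moisture flux per unit ridge length: F = V × PW = 7.16 × 44.7 = 320.052 mm·m/s.
Spread over the 67 km slope with efficiency ε = 0.62: R = ε·F/W = 0.62 × 320.052 / 67000 m = 2.962e-03 mm/s.
R = 2.962e-03 × 3600 = 10.7 mm/hr.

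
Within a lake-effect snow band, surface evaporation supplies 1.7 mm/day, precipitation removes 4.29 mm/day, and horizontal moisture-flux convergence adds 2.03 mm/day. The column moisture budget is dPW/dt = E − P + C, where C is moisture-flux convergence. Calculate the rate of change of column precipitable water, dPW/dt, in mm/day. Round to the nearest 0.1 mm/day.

dPW/dt ≈ -0.6 mm/day

dPW/dt = E − P + C = 1.7 − 4.29 + (2.03) = -0.6 mm/day.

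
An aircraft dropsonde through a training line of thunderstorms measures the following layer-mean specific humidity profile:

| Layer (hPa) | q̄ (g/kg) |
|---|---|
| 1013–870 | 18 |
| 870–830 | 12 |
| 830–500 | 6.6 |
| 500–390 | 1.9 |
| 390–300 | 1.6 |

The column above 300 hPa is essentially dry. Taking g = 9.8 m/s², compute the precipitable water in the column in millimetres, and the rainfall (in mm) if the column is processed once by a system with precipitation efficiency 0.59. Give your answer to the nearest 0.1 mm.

Precipitable water is the column-integrated vapour mass per unit area: PW = (1/g) Σ q̄ Δp, with q in kg/kg and Δp in Pa (1 kg/m² of water = 1 mm).
Layer 1013–870 hPa: Δp = 143 hPa = 14300 Pa, q̄ = 0.018 kg/kg → 0.018 × 14300 / 9.8 = 26.27 mm
Layer 870–830 hPa: Δp = 40 hPa = 4000 Pa, q̄ = 0.012 kg/kg → 0.012 × 4000 / 9.8 = 4.90 mm
Layer 830–500 hPa: Δp = 330 hPa = 33000 Pa, q̄ = 0.0066 kg/kg → 0.0066 × 33000 / 9.8 = 22.22 mm
Layer 500–390 hPa: Δp = 110 hPa = 11000 Pa, q̄ = 0.0019 kg/kg → 0.0019 × 11000 / 9.8 = 2.13 mm
Layer 390–300 hPa: Δp = 90 hPa = 9000 Pa, q̄ = 0.0016 kg/kg → 0.0016 × 9000 / 9.8 = 1.47 mm
PW = 26.27 + 4.90 + 22.22 + 2.13 + 1.47 = 56.99 ≈ 57.0 mm.
Rainfall = ε × PW = 0.59 × 57.0 = 33.6 mm.

PW ≈ 57.0 mm; rainfall ≈ 33.6 mm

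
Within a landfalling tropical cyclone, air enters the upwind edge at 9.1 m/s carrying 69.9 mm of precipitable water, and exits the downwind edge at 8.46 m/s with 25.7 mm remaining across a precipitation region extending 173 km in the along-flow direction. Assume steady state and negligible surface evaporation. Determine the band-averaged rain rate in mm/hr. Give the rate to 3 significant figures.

R ≈ 8.71 mm/hr

Column moisture flux per unit crosswind length is F = V × PW.
Inflow: F_in = 9.1 × 69.9 = 636.09 mm·m/s
Outflow: F_out = 8.46 × 25.7 = 217.422 mm·m/s
Steady-state rate R = (F_in − F_out)/L = (636.09 − 217.422) / 173000 m = 2.420e-03 mm/s.
R = 2.420e-03 × 3600 = 8.71 mm/hr.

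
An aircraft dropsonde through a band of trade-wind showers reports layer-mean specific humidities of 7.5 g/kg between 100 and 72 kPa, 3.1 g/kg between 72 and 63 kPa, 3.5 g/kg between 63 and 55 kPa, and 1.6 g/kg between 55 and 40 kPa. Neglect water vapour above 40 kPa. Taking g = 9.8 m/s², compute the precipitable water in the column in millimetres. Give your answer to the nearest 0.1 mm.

Precipitable water is the column-integrated vapour mass per unit area: PW = (1/g) Σ q̄ Δp, with q in kg/kg and Δp in Pa (1 kg/m² of water = 1 mm).
Layer 100–72 kPa: Δp = 280 hPa = 28000 Pa, q̄ = 0.0075 kg/kg → 0.0075 × 28000 / 9.8 = 21.43 mm
Layer 72–63 kPa: Δp = 90 hPa = 9000 Pa, q̄ = 0.0031 kg/kg → 0.0031 × 9000 / 9.8 = 2.85 mm
Layer 63–55 kPa: Δp = 80 hPa = 8000 Pa, q̄ = 0.0035 kg/kg → 0.0035 × 8000 / 9.8 = 2.86 mm
Layer 55–40 kPa: Δp = 150 hPa = 15000 Pa, q̄ = 0.0016 kg/kg → 0.0016 × 15000 / 9.8 = 2.45 mm
PW = 21.43 + 2.85 + 2.86 + 2.45 = 29.59 ≈ 29.6 mm.

PW ≈ 29.6 mm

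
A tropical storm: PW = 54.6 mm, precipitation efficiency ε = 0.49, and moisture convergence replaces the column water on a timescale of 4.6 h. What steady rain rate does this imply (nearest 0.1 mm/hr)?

Each overturning extracts ε × PW = 0.49 × 54.6 = 26.754 mm.
Rate = ε·PW / τ = 26.754 / 4.6 h = 5.8 mm/hr.

R ≈ 5.8 mm/hr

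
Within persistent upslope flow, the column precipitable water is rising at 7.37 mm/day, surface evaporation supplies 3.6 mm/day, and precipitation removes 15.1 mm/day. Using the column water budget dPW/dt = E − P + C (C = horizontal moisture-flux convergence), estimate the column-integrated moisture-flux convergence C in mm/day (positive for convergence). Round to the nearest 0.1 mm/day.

C ≈ 18.9 mm/day

dPW/dt = +7.37 mm/day.
C = dPW/dt − E + P = (+7.37) − 3.6 + 15.1 = 18.9 mm/day.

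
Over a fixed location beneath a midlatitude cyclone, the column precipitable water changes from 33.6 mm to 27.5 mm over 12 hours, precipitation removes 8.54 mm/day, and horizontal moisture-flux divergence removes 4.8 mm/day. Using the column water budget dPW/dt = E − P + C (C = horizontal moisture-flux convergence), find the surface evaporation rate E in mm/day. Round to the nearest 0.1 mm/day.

E ≈ 1.1 mm/day

dPW/dt = (27.5 − 33.6) mm / (12/24 day) = -12.200 mm/day.
E = dPW/dt + P − C = (-12.200) + 8.54 − (-4.8) = 1.1 mm/day.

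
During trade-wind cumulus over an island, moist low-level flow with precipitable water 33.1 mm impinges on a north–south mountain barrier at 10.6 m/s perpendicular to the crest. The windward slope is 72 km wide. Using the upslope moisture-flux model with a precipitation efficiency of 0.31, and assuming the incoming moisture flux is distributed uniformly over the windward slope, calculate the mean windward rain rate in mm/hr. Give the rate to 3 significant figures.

Incoming column moisture flux per unit ridge length: F = V × PW = 10.6 × 33.1 = 350.86 mm·m/s.
Spread over the 72 km slope with efficiency ε = 0.31: R = ε·F/W = 0.31 × 350.86 / 72000 m = 1.511e-03 mm/s.
R = 1.511e-03 × 3600 = 5.44 mm/hr.

R ≈ 5.44 mm/hr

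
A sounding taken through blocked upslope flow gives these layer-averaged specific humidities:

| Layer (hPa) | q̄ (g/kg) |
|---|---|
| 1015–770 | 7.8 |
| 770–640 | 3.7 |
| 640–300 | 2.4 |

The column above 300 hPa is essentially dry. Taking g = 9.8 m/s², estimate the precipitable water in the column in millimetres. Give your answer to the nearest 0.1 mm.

PW ≈ 32.7 mm

Precipitable water is the column-integrated vapour mass per unit area: PW = (1/g) Σ q̄ Δp, with q in kg/kg and Δp in Pa (1 kg/m² of water = 1 mm).
Layer 1015–770 hPa: Δp = 245 hPa = 24500 Pa, q̄ = 0.0078 kg/kg → 0.0078 × 24500 / 9.8 = 19.50 mm
Layer 770–640 hPa: Δp = 130 hPa = 13000 Pa, q̄ = 0.0037 kg/kg → 0.0037 × 13000 / 9.8 = 4.91 mm
Layer 640–300 hPa: Δp = 340 hPa = 34000 Pa, q̄ = 0.0024 kg/kg → 0.0024 × 34000 / 9.8 = 8.33 mm
PW = 19.50 + 4.91 + 8.33 = 32.74 ≈ 32.7 mm.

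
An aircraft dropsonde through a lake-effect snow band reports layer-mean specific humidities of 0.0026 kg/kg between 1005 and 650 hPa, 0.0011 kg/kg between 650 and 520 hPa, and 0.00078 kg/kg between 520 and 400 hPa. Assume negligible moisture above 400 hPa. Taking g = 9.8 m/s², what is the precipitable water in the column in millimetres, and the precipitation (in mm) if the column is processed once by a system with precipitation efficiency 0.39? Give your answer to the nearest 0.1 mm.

Precipitable water is the column-integrated vapour mass per unit area: PW = (1/g) Σ q̄ Δp, with q in kg/kg and Δp in Pa (1 kg/m² of water = 1 mm).
Layer 1005–650 hPa: Δp = 355 hPa = 35500 Pa, q̄ = 0.0026 kg/kg → 0.0026 × 35500 / 9.8 = 9.42 mm
Layer 650–520 hPa: Δp = 130 hPa = 13000 Pa, q̄ = 0.0011 kg/kg → 0.0011 × 13000 / 9.8 = 1.46 mm
Layer 520–400 hPa: Δp = 120 hPa = 12000 Pa, q̄ = 0.00078 kg/kg → 0.00078 × 12000 / 9.8 = 0.96 mm
PW = 9.42 + 1.46 + 0.96 = 11.84 ≈ 11.8 mm.
Precipitation = ε × PW = 0.39 × 11.8 = 4.6 mm.

PW ≈ 11.8 mm; precipitation ≈ 4.6 mm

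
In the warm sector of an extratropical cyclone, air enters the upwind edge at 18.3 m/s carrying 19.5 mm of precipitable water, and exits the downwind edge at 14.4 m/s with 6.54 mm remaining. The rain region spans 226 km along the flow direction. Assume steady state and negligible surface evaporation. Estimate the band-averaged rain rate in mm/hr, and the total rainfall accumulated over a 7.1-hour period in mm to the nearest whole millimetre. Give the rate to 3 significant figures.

Column moisture flux per unit crosswind length is F = V × PW.
Inflow: F_in = 18.3 × 19.5 = 356.85 mm·m/s
Outflow: F_out = 14.4 × 6.54 = 94.176 mm·m/s
Steady-state rate R = (F_in − F_out)/L = (356.85 − 94.176) / 226000 m = 1.162e-03 mm/s.
R = 1.162e-03 × 3600 = 4.18 mm/hr.
Over 7.1 h: total = 4.18 × 7.1 = 29.678 ≈ 30 mm.

R ≈ 4.18 mm/hr; total ≈ 30 mm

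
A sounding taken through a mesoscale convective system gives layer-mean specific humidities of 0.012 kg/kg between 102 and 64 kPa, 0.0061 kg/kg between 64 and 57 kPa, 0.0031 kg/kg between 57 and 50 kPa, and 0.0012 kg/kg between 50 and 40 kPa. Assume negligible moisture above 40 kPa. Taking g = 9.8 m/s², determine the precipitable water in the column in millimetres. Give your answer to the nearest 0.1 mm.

PW ≈ 54.3 mm

Precipitable water is the column-integrated vapour mass per unit area: PW = (1/g) Σ q̄ Δp, with q in kg/kg and Δp in Pa (1 kg/m² of water = 1 mm).
Layer 102–64 kPa: Δp = 380 hPa = 38000 Pa, q̄ = 0.012 kg/kg → 0.012 × 38000 / 9.8 = 46.53 mm
Layer 64–57 kPa: Δp = 70 hPa = 7000 Pa, q̄ = 0.0061 kg/kg → 0.0061 × 7000 / 9.8 = 4.36 mm
Layer 57–50 kPa: Δp = 70 hPa = 7000 Pa, q̄ = 0.0031 kg/kg → 0.0031 × 7000 / 9.8 = 2.21 mm
Layer 50–40 kPa: Δp = 100 hPa = 10000 Pa, q̄ = 0.0012 kg/kg → 0.0012 × 10000 / 9.8 = 1.22 mm
PW = 46.53 + 4.36 + 2.21 + 1.22 = 54.32 ≈ 54.3 mm.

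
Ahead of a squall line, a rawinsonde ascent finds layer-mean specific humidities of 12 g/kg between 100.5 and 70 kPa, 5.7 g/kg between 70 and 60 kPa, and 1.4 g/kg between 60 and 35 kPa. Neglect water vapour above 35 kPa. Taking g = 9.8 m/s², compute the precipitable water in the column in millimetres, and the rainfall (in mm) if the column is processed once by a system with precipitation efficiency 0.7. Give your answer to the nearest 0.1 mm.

Precipitable water is the column-integrated vapour mass per unit area: PW = (1/g) Σ q̄ Δp, with q in kg/kg and Δp in Pa (1 kg/m² of water = 1 mm).
Layer 100.5–70 kPa: Δp = 305 hPa = 30500 Pa, q̄ = 0.012 kg/kg → 0.012 × 30500 / 9.8 = 37.35 mm
Layer 70–60 kPa: Δp = 100 hPa = 10000 Pa, q̄ = 0.0057 kg/kg → 0.0057 × 10000 / 9.8 = 5.82 mm
Layer 60–35 kPa: Δp = 250 hPa = 25000 Pa, q̄ = 0.0014 kg/kg → 0.0014 × 25000 / 9.8 = 3.57 mm
PW = 37.35 + 5.82 + 3.57 = 46.74 ≈ 46.7 mm.
Rainfall = ε × PW = 0.7 × 46.7 = 32.7 mm.

PW ≈ 46.7 mm; rainfall ≈ 32.7 mm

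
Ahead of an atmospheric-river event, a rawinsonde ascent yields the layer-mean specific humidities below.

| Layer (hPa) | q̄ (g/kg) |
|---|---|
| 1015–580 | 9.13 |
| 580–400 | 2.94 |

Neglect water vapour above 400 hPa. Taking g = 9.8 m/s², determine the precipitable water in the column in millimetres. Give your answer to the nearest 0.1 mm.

PW ≈ 45.9 mm

Precipitable water is the column-integrated vapour mass per unit area: PW = (1/g) Σ q̄ Δp, with q in kg/kg and Δp in Pa (1 kg/m² of water = 1 mm).
Layer 1015–580 hPa: Δp = 435 hPa = 43500 Pa, q̄ = 0.00913 kg/kg → 0.00913 × 43500 / 9.8 = 40.53 mm
Layer 580–400 hPa: Δp = 180 hPa = 18000 Pa, q̄ = 0.00294 kg/kg → 0.00294 × 18000 / 9.8 = 5.40 mm
PW = 40.53 + 5.40 = 45.93 ≈ 45.9 mm.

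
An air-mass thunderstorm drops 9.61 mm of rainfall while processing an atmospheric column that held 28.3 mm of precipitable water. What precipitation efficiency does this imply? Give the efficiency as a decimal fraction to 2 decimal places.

ε ≈ 0.34

ε = rainfall / PW = 9.61 / 28.3 = 0.34.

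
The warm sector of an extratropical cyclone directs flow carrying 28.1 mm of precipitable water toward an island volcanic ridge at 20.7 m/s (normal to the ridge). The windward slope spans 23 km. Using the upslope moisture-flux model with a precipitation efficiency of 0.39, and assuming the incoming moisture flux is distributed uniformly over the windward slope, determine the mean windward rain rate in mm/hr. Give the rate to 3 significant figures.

R ≈ 35.5 mm/hr

Incoming column moisture flux per unit ridge length: F = V × PW = 20.7 × 28.1 = 581.67 mm·m/s.
Spread over the 23 km slope with efficiency ε = 0.39: R = ε·F/W = 0.39 × 581.67 / 23000 m = 9.863e-03 mm/s.
R = 9.863e-03 × 3600 = 35.5 mm/hr.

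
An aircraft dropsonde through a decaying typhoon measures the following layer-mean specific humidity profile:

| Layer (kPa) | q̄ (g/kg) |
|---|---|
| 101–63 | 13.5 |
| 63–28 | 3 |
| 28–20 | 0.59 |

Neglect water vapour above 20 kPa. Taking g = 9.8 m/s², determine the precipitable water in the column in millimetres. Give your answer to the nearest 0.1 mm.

Precipitable water is the column-integrated vapour mass per unit area: PW = (1/g) Σ q̄ Δp, with q in kg/kg and Δp in Pa (1 kg/m² of water = 1 mm).
Layer 101–63 kPa: Δp = 380 hPa = 38000 Pa, q̄ = 0.0135 kg/kg → 0.0135 × 38000 / 9.8 = 52.35 mm
Layer 63–28 kPa: Δp = 350 hPa = 35000 Pa, q̄ = 0.003 kg/kg → 0.003 × 35000 / 9.8 = 10.71 mm
Layer 28–20 kPa: Δp = 80 hPa = 8000 Pa, q̄ = 0.00059 kg/kg → 0.00059 × 8000 / 9.8 = 0.48 mm
PW = 52.35 + 10.71 + 0.48 = 63.54 ≈ 63.5 mm.

PW ≈ 63.5 mm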